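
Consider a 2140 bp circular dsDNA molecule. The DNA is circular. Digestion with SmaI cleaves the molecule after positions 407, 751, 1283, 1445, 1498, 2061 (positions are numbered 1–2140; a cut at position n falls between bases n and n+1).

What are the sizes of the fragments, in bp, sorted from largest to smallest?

Circular molecule, 6 cuts → 6 fragments:
  751 − 407 = 344 bp
  1283 − 751 = 532 bp
  1445 − 1283 = 162 bp
  1498 − 1445 = 53 bp
  2061 − 1498 = 563 bp
  wrap: 2140 − 2061 + 407 = 486 bp
Sorted largest to smallest: 563, 532, 486, 344, 162, 53 bp.

563, 532, 486, 344, 162, 53 bp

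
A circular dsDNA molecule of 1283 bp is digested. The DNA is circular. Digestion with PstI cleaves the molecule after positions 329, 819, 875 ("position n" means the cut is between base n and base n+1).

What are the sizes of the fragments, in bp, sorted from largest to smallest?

737, 490, 56 bp

Circular molecule, 3 cuts → 3 fragments:
  819 − 329 = 490 bp
  875 − 819 = 56 bp
  wrap: 1283 − 875 + 329 = 737 bp
Sorted largest to smallest: 737, 490, 56 bp.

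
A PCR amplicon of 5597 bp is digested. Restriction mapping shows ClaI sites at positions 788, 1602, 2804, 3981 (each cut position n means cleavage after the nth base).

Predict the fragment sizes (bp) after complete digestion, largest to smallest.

1616, 1202, 1177, 814, 788 bp

Linear molecule, 4 cuts → 5 fragments:
  788 − 0 = 788 bp
  1602 − 788 = 814 bp
  2804 − 1602 = 1202 bp
  3981 − 2804 = 1177 bp
  5597 − 3981 = 1616 bp
Sorted largest to smallest: 1616, 1202, 1177, 814, 788 bp.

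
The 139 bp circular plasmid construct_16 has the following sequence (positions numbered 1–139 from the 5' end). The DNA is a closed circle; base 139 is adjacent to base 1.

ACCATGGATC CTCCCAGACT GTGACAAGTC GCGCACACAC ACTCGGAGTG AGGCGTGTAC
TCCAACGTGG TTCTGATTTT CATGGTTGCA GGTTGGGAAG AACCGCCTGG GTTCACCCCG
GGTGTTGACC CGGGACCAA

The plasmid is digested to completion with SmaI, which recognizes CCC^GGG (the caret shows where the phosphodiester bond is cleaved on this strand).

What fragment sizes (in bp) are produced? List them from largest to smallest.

SmaI sites (CCCGGG) start at positions 117, 129.
SmaI cuts after base 3 of each site, so after positions 119, 131.
Circular molecule, 2 cuts → 2 fragments:
  120–131 → 12 bp
  132–139 then 1–119 → 8 + 119 = 127 bp
Sorted largest to smallest: 127, 12 bp.

127, 12 bp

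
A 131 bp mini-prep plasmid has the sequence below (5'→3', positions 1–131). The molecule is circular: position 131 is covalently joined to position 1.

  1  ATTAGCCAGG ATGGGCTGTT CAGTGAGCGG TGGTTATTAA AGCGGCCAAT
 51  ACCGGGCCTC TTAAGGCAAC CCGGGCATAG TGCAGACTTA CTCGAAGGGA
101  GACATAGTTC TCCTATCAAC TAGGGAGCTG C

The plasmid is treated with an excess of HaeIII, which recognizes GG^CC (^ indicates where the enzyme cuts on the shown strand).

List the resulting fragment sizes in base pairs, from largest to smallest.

120, 11 bp

HaeIII sites (GGCC) start at positions 44, 55.
HaeIII cuts after base 2 of each site, so after positions 45, 56.
Circular molecule, 2 cuts → 2 fragments:
  46–56 → 11 bp
  57–131 then 1–45 → 75 + 45 = 120 bp
Sorted largest to smallest: 120, 11 bp.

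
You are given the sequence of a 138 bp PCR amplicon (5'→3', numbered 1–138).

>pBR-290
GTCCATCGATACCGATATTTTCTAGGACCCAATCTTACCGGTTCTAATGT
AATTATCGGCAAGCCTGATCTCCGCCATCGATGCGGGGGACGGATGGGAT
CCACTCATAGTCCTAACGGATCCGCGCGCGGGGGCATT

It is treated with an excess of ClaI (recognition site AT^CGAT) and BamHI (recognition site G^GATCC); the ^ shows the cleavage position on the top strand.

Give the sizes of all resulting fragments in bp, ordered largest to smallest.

ClaI sites (ATCGAT) start at positions 5, 77.
ClaI cuts after base 2 of each site, so after positions 6, 78.
BamHI sites (GGATCC) start at positions 97, 118.
BamHI cuts after the first base of each site, so after positions 97, 118.
Combined cut positions: 6, 78, 97, 118.
Linear molecule, 4 cuts → 5 fragments:
  1–6 → 6 bp
  7–78 → 72 bp
  79–97 → 19 bp
  98–118 → 21 bp
  119–138 → 20 bp
Sorted largest to smallest: 72, 21, 20, 19, 6 bp.

72, 21, 20, 19, 6 bp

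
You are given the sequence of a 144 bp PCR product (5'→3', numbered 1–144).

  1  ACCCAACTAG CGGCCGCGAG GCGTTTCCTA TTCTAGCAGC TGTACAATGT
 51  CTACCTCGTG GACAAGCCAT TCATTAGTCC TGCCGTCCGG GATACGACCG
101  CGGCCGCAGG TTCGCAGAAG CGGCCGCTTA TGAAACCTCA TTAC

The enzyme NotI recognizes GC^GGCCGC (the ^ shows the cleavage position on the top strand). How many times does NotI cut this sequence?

3

GCGGCCGC occurs starting at positions 10, 100, 120.
NotI cuts at 3 sites.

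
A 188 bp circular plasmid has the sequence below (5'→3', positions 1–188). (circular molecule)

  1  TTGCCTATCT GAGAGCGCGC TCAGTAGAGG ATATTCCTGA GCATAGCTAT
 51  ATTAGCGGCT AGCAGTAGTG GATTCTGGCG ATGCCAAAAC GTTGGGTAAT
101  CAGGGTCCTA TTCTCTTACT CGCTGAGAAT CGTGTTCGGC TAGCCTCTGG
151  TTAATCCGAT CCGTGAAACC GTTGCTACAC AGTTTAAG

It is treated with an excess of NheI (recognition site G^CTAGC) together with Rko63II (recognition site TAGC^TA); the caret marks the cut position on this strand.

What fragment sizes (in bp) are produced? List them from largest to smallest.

NheI sites (GCTAGC) start at positions 58, 139.
NheI cuts after the first base of each site, so after positions 58, 139.
The Rko63II site (TAGCTA) starts at position 44.
Rko63II cuts after base 4 of each site, so after position 47.
Combined cut positions: 47, 58, 139.
Circular molecule, 3 cuts → 3 fragments:
  48–58 → 11 bp
  59–139 → 81 bp
  140–188 then 1–47 → 49 + 47 = 96 bp
Sorted largest to smallest: 96, 81, 11 bp.

96, 81, 11 bp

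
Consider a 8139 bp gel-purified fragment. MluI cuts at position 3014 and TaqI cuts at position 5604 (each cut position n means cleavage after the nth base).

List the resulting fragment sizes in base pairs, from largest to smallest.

3014, 2590, 2535 bp

Combined cut positions (sorted): 3014, 5604.
Linear molecule, 2 cuts → 3 fragments:
  3014 − 0 = 3014 bp
  5604 − 3014 = 2590 bp
  8139 − 5604 = 2535 bp
Sorted largest to smallest: 3014, 2590, 2535 bp.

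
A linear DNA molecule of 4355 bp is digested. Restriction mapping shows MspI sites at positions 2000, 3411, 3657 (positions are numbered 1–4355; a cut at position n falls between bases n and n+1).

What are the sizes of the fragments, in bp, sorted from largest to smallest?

2000, 1411, 698, 246 bp

Linear molecule, 3 cuts → 4 fragments:
  2000 − 0 = 2000 bp
  3411 − 2000 = 1411 bp
  3657 − 3411 = 246 bp
  4355 − 3657 = 698 bp
Sorted largest to smallest: 2000, 1411, 698, 246 bp.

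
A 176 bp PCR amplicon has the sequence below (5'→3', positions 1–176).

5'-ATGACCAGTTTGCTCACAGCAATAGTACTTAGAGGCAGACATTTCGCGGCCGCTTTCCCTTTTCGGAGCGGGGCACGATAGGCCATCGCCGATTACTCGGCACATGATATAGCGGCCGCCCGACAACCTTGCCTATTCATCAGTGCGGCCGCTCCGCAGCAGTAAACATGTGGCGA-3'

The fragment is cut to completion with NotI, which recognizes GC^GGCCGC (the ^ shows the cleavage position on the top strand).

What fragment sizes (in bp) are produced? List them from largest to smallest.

NotI sites (GCGGCCGC) start at positions 46, 112, 145.
NotI cuts after base 2 of each site, so after positions 47, 113, 146.
Linear molecule, 3 cuts → 4 fragments:
  1–47 → 47 bp
  48–113 → 66 bp
  114–146 → 33 bp
  147–176 → 30 bp
Sorted largest to smallest: 66, 47, 33, 30 bp.

66, 47, 33, 30 bp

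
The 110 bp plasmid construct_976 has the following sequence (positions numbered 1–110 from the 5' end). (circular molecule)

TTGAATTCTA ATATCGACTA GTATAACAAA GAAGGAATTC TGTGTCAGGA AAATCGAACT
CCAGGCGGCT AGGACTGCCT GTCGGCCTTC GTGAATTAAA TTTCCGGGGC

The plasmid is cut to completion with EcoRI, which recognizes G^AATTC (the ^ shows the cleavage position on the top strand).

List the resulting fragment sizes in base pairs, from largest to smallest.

EcoRI sites (GAATTC) start at positions 3, 35.
EcoRI cuts after the first base of each site, so after positions 3, 35.
Circular molecule, 2 cuts → 2 fragments:
  4–35 → 32 bp
  36–110 then 1–3 → 75 + 3 = 78 bp
Sorted largest to smallest: 78, 32 bp.

78, 32 bp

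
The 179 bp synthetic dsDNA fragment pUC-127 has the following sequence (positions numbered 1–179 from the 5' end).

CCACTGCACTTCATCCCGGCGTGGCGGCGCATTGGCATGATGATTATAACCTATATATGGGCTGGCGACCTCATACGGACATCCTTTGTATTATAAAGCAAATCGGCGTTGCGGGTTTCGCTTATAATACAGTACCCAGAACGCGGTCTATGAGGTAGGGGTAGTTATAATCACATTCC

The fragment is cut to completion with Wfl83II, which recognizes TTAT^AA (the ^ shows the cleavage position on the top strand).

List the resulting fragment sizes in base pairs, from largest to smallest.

47, 47, 43, 31, 11 bp

Wfl83II sites (TTATAA) start at positions 44, 91, 122, 165.
Wfl83II cuts after base 4 of each site, so after positions 47, 94, 125, 168.
Linear molecule, 4 cuts → 5 fragments:
  1–47 → 47 bp
  48–94 → 47 bp
  95–125 → 31 bp
  126–168 → 43 bp
  169–179 → 11 bp
Sorted largest to smallest: 47, 47, 43, 31, 11 bp.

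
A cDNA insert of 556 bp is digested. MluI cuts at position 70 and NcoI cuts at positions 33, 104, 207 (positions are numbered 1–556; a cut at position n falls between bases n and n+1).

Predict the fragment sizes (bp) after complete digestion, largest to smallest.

349, 103, 37, 34, 33 bp

Combined cut positions (sorted): 33, 70, 104, 207.
Linear molecule, 4 cuts → 5 fragments:
  33 − 0 = 33 bp
  70 − 33 = 37 bp
  104 − 70 = 34 bp
  207 − 104 = 103 bp
  556 − 207 = 349 bp
Sorted largest to smallest: 349, 103, 37, 34, 33 bp.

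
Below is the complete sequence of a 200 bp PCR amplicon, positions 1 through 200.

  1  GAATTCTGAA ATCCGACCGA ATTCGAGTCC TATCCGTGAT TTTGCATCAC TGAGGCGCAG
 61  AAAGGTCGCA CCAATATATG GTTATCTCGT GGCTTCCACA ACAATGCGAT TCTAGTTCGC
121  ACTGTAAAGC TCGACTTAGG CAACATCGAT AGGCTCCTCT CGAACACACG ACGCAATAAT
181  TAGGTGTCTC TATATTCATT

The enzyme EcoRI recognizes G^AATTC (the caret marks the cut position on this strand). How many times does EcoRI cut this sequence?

2

GAATTC occurs starting at positions 1, 19.
EcoRI cuts at 2 sites.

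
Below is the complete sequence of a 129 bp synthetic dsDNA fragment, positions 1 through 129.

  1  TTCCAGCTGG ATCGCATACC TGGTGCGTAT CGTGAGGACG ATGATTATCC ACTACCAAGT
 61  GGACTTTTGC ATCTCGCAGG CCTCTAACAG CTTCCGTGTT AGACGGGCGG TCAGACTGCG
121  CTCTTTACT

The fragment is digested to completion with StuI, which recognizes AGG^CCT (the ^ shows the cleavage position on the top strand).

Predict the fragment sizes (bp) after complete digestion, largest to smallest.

The StuI site (AGGCCT) starts at position 78.
StuI cuts after base 3 of each site, so after position 80.
Linear molecule, 1 cut → 2 fragments:
  1–80 → 80 bp
  81–129 → 49 bp
Sorted largest to smallest: 80, 49 bp.

80, 49 bp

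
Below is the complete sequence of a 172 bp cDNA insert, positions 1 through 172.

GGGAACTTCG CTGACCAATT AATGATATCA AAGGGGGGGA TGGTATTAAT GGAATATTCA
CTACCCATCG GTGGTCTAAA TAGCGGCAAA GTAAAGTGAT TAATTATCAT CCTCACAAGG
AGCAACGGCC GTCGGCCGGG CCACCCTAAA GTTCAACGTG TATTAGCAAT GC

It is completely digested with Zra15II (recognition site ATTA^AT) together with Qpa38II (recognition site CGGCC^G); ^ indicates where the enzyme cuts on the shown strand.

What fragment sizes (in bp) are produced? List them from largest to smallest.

Zra15II sites (ATTAAT) start at positions 18, 45, 99.
Zra15II cuts after base 4 of each site, so after positions 21, 48, 102.
Qpa38II sites (CGGCCG) start at positions 126, 133.
Qpa38II cuts after base 5 of each site (before the last base), so after positions 130, 137.
Combined cut positions: 21, 48, 102, 130, 137.
Linear molecule, 5 cuts → 6 fragments:
  1–21 → 21 bp
  22–48 → 27 bp
  49–102 → 54 bp
  103–130 → 28 bp
  131–137 → 7 bp
  138–172 → 35 bp
Sorted largest to smallest: 54, 35, 28, 27, 21, 7 bp.

54, 35, 28, 27, 21, 7 bp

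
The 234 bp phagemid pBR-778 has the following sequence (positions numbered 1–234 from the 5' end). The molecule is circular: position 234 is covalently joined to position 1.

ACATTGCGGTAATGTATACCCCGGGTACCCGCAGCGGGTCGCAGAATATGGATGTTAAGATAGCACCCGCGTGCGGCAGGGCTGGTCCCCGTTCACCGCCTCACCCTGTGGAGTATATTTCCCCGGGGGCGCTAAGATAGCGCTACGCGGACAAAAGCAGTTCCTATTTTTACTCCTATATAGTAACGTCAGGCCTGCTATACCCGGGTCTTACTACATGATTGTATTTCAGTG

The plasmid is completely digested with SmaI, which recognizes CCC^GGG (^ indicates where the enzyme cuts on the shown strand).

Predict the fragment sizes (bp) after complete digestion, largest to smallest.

SmaI sites (CCCGGG) start at positions 20, 122, 203.
SmaI cuts after base 3 of each site, so after positions 22, 124, 205.
Circular molecule, 3 cuts → 3 fragments:
  23–124 → 102 bp
  125–205 → 81 bp
  206–234 then 1–22 → 29 + 22 = 51 bp
Sorted largest to smallest: 102, 81, 51 bp.

102, 81, 51 bp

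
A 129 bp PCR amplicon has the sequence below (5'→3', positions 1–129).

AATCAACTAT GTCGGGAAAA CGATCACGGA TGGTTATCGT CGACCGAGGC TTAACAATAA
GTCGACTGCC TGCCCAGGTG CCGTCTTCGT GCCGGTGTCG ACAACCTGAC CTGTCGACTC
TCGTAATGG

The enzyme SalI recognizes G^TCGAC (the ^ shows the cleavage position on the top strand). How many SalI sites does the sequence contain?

4

GTCGAC occurs starting at positions 39, 61, 97, 113.
SalI cuts at 4 sites.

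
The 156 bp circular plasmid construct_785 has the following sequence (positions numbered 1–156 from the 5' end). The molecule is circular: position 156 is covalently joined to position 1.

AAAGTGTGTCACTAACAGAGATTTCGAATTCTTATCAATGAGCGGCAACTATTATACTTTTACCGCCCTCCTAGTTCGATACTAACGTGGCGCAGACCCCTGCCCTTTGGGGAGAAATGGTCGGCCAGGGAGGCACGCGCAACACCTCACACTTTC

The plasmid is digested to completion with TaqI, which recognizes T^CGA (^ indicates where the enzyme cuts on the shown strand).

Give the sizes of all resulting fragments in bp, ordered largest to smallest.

104, 52 bp

TaqI sites (TCGA) start at positions 24, 76.
TaqI cuts after the first base of each site, so after positions 24, 76.
Circular molecule, 2 cuts → 2 fragments:
  25–76 → 52 bp
  77–156 then 1–24 → 80 + 24 = 104 bp
Sorted largest to smallest: 104, 52 bp.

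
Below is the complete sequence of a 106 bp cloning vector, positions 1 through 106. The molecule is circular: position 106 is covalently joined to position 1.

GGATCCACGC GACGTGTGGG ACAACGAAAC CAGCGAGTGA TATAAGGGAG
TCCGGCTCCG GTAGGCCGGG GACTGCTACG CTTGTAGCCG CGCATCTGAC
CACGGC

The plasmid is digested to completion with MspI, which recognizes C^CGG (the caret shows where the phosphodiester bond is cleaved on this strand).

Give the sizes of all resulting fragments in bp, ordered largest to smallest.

92, 8, 6 bp

MspI sites (CCGG) start at positions 52, 58, 66.
MspI cuts after the first base of each site, so after positions 52, 58, 66.
Circular molecule, 3 cuts → 3 fragments:
  53–58 → 6 bp
  59–66 → 8 bp
  67–106 then 1–52 → 40 + 52 = 92 bp
Sorted largest to smallest: 92, 8, 6 bp.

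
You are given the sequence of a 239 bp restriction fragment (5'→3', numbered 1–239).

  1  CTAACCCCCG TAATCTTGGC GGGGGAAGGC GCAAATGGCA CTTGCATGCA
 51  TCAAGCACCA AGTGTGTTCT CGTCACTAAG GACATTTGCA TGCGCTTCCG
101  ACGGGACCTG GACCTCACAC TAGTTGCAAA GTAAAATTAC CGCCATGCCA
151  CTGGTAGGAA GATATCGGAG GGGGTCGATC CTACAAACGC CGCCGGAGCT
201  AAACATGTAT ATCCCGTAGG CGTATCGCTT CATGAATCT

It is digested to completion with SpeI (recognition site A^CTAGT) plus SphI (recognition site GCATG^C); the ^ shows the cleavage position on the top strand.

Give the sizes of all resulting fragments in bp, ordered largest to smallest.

The SpeI site (ACTAGT) starts at position 119.
SpeI cuts after the first base of each site, so after position 119.
SphI sites (GCATGC) start at positions 44, 88.
SphI cuts after base 5 of each site (before the last base), so after positions 48, 92.
Combined cut positions: 48, 92, 119.
Linear molecule, 3 cuts → 4 fragments:
  1–48 → 48 bp
  49–92 → 44 bp
  93–119 → 27 bp
  120–239 → 120 bp
Sorted largest to smallest: 120, 48, 44, 27 bp.

120, 48, 44, 27 bp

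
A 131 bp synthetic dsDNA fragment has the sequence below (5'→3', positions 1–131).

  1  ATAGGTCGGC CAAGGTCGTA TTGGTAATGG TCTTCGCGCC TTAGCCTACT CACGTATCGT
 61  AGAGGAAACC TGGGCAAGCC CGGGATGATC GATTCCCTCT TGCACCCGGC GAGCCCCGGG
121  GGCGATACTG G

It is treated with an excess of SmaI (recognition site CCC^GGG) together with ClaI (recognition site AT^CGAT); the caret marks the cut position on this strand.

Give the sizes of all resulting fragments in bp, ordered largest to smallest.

SmaI sites (CCCGGG) start at positions 79, 115.
SmaI cuts after base 3 of each site, so after positions 81, 117.
The ClaI site (ATCGAT) starts at position 88.
ClaI cuts after base 2 of each site, so after position 89.
Combined cut positions: 81, 89, 117.
Linear molecule, 3 cuts → 4 fragments:
  1–81 → 81 bp
  82–89 → 8 bp
  90–117 → 28 bp
  118–131 → 14 bp
Sorted largest to smallest: 81, 28, 14, 8 bp.

81, 28, 14, 8 bp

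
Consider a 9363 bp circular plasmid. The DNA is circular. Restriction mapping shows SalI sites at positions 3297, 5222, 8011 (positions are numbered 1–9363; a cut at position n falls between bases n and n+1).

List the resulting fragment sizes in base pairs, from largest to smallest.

Circular molecule, 3 cuts → 3 fragments:
  5222 − 3297 = 1925 bp
  8011 − 5222 = 2789 bp
  wrap: 9363 − 8011 + 3297 = 4649 bp
Sorted largest to smallest: 4649, 2789, 1925 bp.

4649, 2789, 1925 bp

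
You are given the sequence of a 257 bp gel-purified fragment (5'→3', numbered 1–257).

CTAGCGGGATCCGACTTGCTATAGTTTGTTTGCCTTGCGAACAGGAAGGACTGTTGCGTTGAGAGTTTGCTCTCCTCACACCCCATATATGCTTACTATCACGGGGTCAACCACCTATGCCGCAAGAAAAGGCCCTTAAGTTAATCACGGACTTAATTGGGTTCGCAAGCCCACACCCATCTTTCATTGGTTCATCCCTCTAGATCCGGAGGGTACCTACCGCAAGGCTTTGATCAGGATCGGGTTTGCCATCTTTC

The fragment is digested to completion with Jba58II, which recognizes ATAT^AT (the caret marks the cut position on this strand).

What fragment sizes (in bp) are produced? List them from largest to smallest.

The Jba58II site (ATATAT) starts at position 85.
Jba58II cuts after base 4 of each site, so after position 88.
Linear molecule, 1 cut → 2 fragments:
  1–88 → 88 bp
  89–257 → 169 bp
Sorted largest to smallest: 169, 88 bp.

169, 88 bp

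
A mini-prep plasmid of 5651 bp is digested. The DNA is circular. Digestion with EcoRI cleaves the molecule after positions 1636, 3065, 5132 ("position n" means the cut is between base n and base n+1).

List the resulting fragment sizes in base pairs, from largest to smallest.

Circular molecule, 3 cuts → 3 fragments:
  3065 − 1636 = 1429 bp
  5132 − 3065 = 2067 bp
  wrap: 5651 − 5132 + 1636 = 2155 bp
Sorted largest to smallest: 2155, 2067, 1429 bp.

2155, 2067, 1429 bp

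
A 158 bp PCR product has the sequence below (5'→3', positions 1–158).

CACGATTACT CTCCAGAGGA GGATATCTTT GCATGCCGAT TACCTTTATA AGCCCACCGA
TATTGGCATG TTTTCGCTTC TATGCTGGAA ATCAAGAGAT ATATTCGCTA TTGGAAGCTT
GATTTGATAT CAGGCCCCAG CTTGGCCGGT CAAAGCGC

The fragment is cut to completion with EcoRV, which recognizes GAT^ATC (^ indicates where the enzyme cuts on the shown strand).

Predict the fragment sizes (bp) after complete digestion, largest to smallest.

EcoRV sites (GATATC) start at positions 22, 126.
EcoRV cuts after base 3 of each site, so after positions 24, 128.
Linear molecule, 2 cuts → 3 fragments:
  1–24 → 24 bp
  25–128 → 104 bp
  129–158 → 30 bp
Sorted largest to smallest: 104, 30, 24 bp.

104, 30, 24 bp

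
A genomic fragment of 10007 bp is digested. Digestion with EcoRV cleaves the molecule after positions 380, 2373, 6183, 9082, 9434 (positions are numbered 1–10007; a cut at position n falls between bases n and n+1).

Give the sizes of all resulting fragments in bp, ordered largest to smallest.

Linear molecule, 5 cuts → 6 fragments:
  380 − 0 = 380 bp
  2373 − 380 = 1993 bp
  6183 − 2373 = 3810 bp
  9082 − 6183 = 2899 bp
  9434 − 9082 = 352 bp
  10007 − 9434 = 573 bp
Sorted largest to smallest: 3810, 2899, 1993, 573, 380, 352 bp.

3810, 2899, 1993, 573, 380, 352 bp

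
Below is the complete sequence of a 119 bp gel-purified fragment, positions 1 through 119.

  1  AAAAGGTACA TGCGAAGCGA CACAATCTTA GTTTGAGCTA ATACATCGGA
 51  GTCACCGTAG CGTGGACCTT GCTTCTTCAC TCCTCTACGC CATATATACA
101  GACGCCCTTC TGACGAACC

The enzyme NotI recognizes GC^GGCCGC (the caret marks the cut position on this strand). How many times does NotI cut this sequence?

0

No occurrence of GCGGCCGC is present in the sequence.
NotI does not cut: 0 sites.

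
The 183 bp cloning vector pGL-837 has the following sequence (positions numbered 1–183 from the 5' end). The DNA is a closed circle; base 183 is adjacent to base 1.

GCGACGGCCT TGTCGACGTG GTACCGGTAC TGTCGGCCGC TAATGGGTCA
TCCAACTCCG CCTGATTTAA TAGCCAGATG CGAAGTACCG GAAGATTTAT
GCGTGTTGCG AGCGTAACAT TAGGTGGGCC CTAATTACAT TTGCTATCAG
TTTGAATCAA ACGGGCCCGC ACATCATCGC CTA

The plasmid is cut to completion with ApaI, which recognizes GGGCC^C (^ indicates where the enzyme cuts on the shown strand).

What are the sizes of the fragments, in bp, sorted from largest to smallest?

146, 37 bp

ApaI sites (GGGCCC) start at positions 126, 163.
ApaI cuts after base 5 of each site (before the last base), so after positions 130, 167.
Circular molecule, 2 cuts → 2 fragments:
  131–167 → 37 bp
  168–183 then 1–130 → 16 + 130 = 146 bp
Sorted largest to smallest: 146, 37 bp.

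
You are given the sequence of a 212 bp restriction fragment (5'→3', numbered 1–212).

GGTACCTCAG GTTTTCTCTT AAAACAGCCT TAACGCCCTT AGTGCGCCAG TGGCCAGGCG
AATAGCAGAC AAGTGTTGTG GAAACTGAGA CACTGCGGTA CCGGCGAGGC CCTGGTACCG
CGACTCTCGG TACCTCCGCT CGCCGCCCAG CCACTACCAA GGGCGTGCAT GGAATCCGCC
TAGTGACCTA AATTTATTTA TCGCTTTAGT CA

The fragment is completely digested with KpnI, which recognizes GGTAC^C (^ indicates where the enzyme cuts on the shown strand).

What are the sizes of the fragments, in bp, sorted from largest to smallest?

96, 79, 17, 15, 5 bp

KpnI sites (GGTACC) start at positions 1, 97, 114, 129.
KpnI cuts after base 5 of each site (before the last base), so after positions 5, 101, 118, 133.
Linear molecule, 4 cuts → 5 fragments:
  1–5 → 5 bp
  6–101 → 96 bp
  102–118 → 17 bp
  119–133 → 15 bp
  134–212 → 79 bp
Sorted largest to smallest: 96, 79, 17, 15, 5 bp.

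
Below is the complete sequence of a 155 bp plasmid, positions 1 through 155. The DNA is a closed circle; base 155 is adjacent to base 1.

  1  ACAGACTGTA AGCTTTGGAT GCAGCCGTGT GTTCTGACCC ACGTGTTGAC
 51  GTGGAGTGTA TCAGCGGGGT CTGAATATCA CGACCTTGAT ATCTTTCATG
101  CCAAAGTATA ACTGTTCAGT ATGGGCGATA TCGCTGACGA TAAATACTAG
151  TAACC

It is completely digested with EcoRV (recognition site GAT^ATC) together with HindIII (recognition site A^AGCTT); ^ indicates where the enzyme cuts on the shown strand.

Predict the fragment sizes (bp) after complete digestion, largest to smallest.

80, 39, 36 bp

EcoRV sites (GATATC) start at positions 88, 127.
EcoRV cuts after base 3 of each site, so after positions 90, 129.
The HindIII site (AAGCTT) starts at position 10.
HindIII cuts after the first base of each site, so after position 10.
Combined cut positions: 10, 90, 129.
Circular molecule, 3 cuts → 3 fragments:
  11–90 → 80 bp
  91–129 → 39 bp
  130–155 then 1–10 → 26 + 10 = 36 bp
Sorted largest to smallest: 80, 39, 36 bp.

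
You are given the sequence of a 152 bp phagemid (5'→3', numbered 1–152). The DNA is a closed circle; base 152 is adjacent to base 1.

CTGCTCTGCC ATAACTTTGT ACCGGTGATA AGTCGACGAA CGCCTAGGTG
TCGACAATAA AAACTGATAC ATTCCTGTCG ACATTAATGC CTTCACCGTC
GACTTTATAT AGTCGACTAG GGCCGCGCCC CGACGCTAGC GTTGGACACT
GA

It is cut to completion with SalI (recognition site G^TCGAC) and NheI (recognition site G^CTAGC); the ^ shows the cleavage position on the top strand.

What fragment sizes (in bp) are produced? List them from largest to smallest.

SalI sites (GTCGAC) start at positions 32, 50, 77, 98, 112.
SalI cuts after the first base of each site, so after positions 32, 50, 77, 98, 112.
The NheI site (GCTAGC) starts at position 135.
NheI cuts after the first base of each site, so after position 135.
Combined cut positions: 32, 50, 77, 98, 112, 135.
Circular molecule, 6 cuts → 6 fragments:
  33–50 → 18 bp
  51–77 → 27 bp
  78–98 → 21 bp
  99–112 → 14 bp
  113–135 → 23 bp
  136–152 then 1–32 → 17 + 32 = 49 bp
Sorted largest to smallest: 49, 27, 23, 21, 18, 14 bp.

49, 27, 23, 21, 18, 14 bp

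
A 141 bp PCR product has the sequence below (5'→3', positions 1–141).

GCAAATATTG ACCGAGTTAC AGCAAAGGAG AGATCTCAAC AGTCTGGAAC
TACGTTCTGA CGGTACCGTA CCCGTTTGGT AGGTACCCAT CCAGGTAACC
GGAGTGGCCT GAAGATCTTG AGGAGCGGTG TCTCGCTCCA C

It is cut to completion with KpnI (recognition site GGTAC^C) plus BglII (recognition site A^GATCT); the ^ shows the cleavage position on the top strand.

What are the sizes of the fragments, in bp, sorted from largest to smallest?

35, 31, 28, 27, 20 bp

KpnI sites (GGTACC) start at positions 62, 82.
KpnI cuts after base 5 of each site (before the last base), so after positions 66, 86.
BglII sites (AGATCT) start at positions 31, 113.
BglII cuts after the first base of each site, so after positions 31, 113.
Combined cut positions: 31, 66, 86, 113.
Linear molecule, 4 cuts → 5 fragments:
  1–31 → 31 bp
  32–66 → 35 bp
  67–86 → 20 bp
  87–113 → 27 bp
  114–141 → 28 bp
Sorted largest to smallest: 35, 31, 28, 27, 20 bp.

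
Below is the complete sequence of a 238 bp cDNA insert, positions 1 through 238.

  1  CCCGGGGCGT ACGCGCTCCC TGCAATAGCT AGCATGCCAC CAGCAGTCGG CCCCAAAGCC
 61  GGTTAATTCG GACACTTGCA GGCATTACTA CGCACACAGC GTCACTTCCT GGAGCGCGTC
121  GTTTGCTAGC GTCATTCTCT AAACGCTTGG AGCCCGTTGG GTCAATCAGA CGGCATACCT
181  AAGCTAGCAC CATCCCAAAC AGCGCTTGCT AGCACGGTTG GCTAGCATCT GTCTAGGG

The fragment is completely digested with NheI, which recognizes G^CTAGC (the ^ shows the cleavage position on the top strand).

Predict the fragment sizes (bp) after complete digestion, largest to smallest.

97, 58, 28, 25, 17, 13 bp

NheI sites (GCTAGC) start at positions 28, 125, 183, 208, 221.
NheI cuts after the first base of each site, so after positions 28, 125, 183, 208, 221.
Linear molecule, 5 cuts → 6 fragments:
  1–28 → 28 bp
  29–125 → 97 bp
  126–183 → 58 bp
  184–208 → 25 bp
  209–221 → 13 bp
  222–238 → 17 bp
Sorted largest to smallest: 97, 58, 28, 25, 17, 13 bp.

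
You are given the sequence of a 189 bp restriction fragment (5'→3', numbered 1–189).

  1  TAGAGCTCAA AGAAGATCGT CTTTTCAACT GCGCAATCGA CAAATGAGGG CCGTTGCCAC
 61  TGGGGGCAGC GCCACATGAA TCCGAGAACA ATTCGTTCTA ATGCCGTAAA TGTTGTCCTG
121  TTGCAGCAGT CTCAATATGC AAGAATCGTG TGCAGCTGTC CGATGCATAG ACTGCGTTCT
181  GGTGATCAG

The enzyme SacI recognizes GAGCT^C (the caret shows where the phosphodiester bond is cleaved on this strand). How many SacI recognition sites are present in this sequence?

1

GAGCTC occurs starting at position 3.
SacI cuts at 1 site.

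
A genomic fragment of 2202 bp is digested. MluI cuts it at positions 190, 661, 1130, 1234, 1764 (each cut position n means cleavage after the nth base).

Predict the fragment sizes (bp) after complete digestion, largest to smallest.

Linear molecule, 5 cuts → 6 fragments:
  190 − 0 = 190 bp
  661 − 190 = 471 bp
  1130 − 661 = 469 bp
  1234 − 1130 = 104 bp
  1764 − 1234 = 530 bp
  2202 − 1764 = 438 bp
Sorted largest to smallest: 530, 471, 469, 438, 190, 104 bp.

530, 471, 469, 438, 190, 104 bp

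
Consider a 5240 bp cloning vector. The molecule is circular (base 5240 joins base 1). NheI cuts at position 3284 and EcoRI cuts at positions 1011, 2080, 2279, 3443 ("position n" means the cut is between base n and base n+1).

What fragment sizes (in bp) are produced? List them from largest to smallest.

2808, 1069, 1005, 199, 159 bp

Combined cut positions (sorted): 1011, 2080, 2279, 3284, 3443.
Circular molecule, 5 cuts → 5 fragments:
  2080 − 1011 = 1069 bp
  2279 − 2080 = 199 bp
  3284 − 2279 = 1005 bp
  3443 − 3284 = 159 bp
  wrap: 5240 − 3443 + 1011 = 2808 bp
Sorted largest to smallest: 2808, 1069, 1005, 199, 159 bp.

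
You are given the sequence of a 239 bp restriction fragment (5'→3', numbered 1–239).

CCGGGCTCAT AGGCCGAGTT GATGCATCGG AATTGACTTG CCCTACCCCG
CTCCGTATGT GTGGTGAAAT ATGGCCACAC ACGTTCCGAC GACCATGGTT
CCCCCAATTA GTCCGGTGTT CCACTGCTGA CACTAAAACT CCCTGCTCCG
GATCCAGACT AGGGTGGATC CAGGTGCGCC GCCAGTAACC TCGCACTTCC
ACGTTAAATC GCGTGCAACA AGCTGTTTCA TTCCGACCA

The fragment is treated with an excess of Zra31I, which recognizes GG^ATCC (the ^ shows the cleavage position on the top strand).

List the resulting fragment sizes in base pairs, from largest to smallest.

Zra31I sites (GGATCC) start at positions 150, 166.
Zra31I cuts after base 2 of each site, so after positions 151, 167.
Linear molecule, 2 cuts → 3 fragments:
  1–151 → 151 bp
  152–167 → 16 bp
  168–239 → 72 bp
Sorted largest to smallest: 151, 72, 16 bp.

151, 72, 16 bp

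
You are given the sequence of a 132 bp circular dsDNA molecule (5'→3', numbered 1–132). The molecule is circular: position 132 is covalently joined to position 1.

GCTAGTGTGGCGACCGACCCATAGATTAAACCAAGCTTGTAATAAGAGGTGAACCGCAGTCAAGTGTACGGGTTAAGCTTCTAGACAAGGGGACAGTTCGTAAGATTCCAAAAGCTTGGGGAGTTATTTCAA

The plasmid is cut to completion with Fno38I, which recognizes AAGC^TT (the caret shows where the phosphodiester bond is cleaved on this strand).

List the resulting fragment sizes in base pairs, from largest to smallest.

53, 42, 37 bp

Fno38I sites (AAGCTT) start at positions 33, 75, 112.
Fno38I cuts after base 4 of each site, so after positions 36, 78, 115.
Circular molecule, 3 cuts → 3 fragments:
  37–78 → 42 bp
  79–115 → 37 bp
  116–132 then 1–36 → 17 + 36 = 53 bp
Sorted largest to smallest: 53, 42, 37 bp.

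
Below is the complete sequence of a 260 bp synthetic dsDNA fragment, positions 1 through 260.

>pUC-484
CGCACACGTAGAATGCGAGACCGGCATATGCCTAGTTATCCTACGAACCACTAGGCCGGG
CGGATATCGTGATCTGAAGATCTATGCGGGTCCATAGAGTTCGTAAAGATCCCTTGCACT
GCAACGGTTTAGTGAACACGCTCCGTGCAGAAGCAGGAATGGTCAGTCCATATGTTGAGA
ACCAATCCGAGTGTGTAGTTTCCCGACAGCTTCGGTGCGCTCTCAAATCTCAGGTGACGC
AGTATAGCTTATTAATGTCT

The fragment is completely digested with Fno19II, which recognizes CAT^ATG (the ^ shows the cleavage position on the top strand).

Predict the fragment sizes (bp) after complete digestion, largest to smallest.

Fno19II sites (CATATG) start at positions 25, 169.
Fno19II cuts after base 3 of each site, so after positions 27, 171.
Linear molecule, 2 cuts → 3 fragments:
  1–27 → 27 bp
  28–171 → 144 bp
  172–260 → 89 bp
Sorted largest to smallest: 144, 89, 27 bp.

144, 89, 27 bp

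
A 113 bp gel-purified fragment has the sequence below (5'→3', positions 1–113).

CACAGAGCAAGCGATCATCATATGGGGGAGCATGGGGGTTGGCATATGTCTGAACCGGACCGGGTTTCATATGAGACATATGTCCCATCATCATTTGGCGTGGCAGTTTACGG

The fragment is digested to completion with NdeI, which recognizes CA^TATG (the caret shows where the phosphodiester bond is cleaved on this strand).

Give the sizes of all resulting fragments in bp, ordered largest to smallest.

NdeI sites (CATATG) start at positions 19, 43, 68, 77.
NdeI cuts after base 2 of each site, so after positions 20, 44, 69, 78.
Linear molecule, 4 cuts → 5 fragments:
  1–20 → 20 bp
  21–44 → 24 bp
  45–69 → 25 bp
  70–78 → 9 bp
  79–113 → 35 bp
Sorted largest to smallest: 35, 25, 24, 20, 9 bp.

35, 25, 24, 20, 9 bp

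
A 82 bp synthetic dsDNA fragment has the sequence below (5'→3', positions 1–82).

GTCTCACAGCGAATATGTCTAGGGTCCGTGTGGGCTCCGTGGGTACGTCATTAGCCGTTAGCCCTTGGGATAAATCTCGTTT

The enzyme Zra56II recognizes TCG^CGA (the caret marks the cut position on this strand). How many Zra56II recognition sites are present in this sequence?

No occurrence of TCGCGA is present in the sequence.
Zra56II does not cut: 0 sites.

0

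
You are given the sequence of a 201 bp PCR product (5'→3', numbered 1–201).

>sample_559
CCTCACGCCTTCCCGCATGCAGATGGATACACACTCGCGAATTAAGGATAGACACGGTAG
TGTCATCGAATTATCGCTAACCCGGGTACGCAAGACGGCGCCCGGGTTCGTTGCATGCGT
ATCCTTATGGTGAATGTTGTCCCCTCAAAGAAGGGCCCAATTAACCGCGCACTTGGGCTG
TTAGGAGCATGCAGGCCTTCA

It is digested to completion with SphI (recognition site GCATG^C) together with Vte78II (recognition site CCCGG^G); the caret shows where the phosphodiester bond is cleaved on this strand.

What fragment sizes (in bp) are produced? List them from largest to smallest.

SphI sites (GCATGC) start at positions 15, 113, 187.
SphI cuts after base 5 of each site (before the last base), so after positions 19, 117, 191.
Vte78II sites (CCCGGG) start at positions 81, 101.
Vte78II cuts after base 5 of each site (before the last base), so after positions 85, 105.
Combined cut positions: 19, 85, 105, 117, 191.
Linear molecule, 5 cuts → 6 fragments:
  1–19 → 19 bp
  20–85 → 66 bp
  86–105 → 20 bp
  106–117 → 12 bp
  118–191 → 74 bp
  192–201 → 10 bp
Sorted largest to smallest: 74, 66, 20, 19, 12, 10 bp.

74, 66, 20, 19, 12, 10 bp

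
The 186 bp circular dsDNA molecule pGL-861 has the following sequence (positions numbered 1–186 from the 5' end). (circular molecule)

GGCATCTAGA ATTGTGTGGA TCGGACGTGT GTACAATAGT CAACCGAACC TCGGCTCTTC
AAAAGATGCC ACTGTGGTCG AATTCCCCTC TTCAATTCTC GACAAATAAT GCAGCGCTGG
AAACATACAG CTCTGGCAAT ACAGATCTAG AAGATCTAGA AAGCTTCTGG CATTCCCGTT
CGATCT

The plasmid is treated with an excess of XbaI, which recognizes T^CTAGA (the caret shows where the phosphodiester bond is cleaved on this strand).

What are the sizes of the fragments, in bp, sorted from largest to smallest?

141, 36, 9 bp

XbaI sites (TCTAGA) start at positions 5, 146, 155.
XbaI cuts after the first base of each site, so after positions 5, 146, 155.
Circular molecule, 3 cuts → 3 fragments:
  6–146 → 141 bp
  147–155 → 9 bp
  156–186 then 1–5 → 31 + 5 = 36 bp
Sorted largest to smallest: 141, 36, 9 bp.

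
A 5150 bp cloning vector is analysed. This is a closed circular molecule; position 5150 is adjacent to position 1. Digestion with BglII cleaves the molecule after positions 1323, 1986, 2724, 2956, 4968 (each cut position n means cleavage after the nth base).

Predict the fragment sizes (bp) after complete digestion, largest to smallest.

Circular molecule, 5 cuts → 5 fragments:
  1986 − 1323 = 663 bp
  2724 − 1986 = 738 bp
  2956 − 2724 = 232 bp
  4968 − 2956 = 2012 bp
  wrap: 5150 − 4968 + 1323 = 1505 bp
Sorted largest to smallest: 2012, 1505, 738, 663, 232 bp.

2012, 1505, 738, 663, 232 bp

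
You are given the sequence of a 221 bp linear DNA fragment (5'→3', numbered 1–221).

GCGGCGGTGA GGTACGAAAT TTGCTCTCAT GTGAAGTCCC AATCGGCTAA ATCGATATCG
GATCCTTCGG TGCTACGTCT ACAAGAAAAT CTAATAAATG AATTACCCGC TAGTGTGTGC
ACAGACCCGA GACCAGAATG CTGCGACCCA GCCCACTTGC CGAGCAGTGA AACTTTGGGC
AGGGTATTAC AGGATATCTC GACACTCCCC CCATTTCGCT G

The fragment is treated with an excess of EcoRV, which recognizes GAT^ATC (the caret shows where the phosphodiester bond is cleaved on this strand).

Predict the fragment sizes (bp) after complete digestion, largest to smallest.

139, 56, 26 bp

EcoRV sites (GATATC) start at positions 54, 193.
EcoRV cuts after base 3 of each site, so after positions 56, 195.
Linear molecule, 2 cuts → 3 fragments:
  1–56 → 56 bp
  57–195 → 139 bp
  196–221 → 26 bp
Sorted largest to smallest: 139, 56, 26 bp.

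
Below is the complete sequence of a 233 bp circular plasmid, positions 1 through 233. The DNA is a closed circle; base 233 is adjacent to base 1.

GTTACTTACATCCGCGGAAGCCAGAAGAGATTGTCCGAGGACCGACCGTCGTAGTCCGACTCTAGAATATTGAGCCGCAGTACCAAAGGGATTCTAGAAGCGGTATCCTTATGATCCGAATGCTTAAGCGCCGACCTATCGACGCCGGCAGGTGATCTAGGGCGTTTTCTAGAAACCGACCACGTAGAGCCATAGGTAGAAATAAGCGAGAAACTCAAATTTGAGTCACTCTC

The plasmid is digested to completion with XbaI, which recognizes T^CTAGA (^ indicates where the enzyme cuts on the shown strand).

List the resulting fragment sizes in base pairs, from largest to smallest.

XbaI sites (TCTAGA) start at positions 61, 93, 168.
XbaI cuts after the first base of each site, so after positions 61, 93, 168.
Circular molecule, 3 cuts → 3 fragments:
  62–93 → 32 bp
  94–168 → 75 bp
  169–233 then 1–61 → 65 + 61 = 126 bp
Sorted largest to smallest: 126, 75, 32 bp.

126, 75, 32 bp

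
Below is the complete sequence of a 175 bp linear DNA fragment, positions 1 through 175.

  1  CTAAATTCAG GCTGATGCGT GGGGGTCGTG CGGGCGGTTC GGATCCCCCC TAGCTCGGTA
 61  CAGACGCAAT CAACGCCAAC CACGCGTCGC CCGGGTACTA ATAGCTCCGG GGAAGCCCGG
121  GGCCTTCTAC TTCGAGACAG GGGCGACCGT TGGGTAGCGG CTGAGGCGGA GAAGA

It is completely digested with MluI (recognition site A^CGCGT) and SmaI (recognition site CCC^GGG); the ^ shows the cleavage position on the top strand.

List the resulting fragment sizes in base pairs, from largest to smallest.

The MluI site (ACGCGT) starts at position 82.
MluI cuts after the first base of each site, so after position 82.
SmaI sites (CCCGGG) start at positions 90, 116.
SmaI cuts after base 3 of each site, so after positions 92, 118.
Combined cut positions: 82, 92, 118.
Linear molecule, 3 cuts → 4 fragments:
  1–82 → 82 bp
  83–92 → 10 bp
  93–118 → 26 bp
  119–175 → 57 bp
Sorted largest to smallest: 82, 57, 26, 10 bp.

82, 57, 26, 10 bp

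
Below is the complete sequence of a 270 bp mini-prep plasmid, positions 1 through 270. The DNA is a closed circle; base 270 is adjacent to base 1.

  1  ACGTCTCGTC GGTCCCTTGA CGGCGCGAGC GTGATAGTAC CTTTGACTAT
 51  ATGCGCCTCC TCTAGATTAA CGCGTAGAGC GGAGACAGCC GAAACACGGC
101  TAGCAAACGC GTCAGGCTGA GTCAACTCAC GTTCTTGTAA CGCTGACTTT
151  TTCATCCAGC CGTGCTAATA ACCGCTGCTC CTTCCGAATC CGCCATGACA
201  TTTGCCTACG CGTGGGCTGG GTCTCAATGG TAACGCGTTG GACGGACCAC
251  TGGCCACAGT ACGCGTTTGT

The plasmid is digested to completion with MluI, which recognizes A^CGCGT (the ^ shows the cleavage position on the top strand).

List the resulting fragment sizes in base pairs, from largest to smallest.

MluI sites (ACGCGT) start at positions 70, 107, 208, 233, 261.
MluI cuts after the first base of each site, so after positions 70, 107, 208, 233, 261.
Circular molecule, 5 cuts → 5 fragments:
  71–107 → 37 bp
  108–208 → 101 bp
  209–233 → 25 bp
  234–261 → 28 bp
  262–270 then 1–70 → 9 + 70 = 79 bp
Sorted largest to smallest: 101, 79, 37, 28, 25 bp.

101, 79, 37, 28, 25 bp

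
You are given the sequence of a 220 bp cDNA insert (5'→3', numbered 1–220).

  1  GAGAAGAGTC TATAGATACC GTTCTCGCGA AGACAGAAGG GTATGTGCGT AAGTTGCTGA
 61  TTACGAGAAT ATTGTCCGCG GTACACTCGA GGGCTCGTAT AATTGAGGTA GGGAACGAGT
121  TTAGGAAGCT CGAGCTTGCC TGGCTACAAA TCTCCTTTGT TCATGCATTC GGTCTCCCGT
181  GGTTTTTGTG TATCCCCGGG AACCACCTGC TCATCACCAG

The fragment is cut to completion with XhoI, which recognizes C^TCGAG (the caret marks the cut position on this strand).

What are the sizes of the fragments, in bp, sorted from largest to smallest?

XhoI sites (CTCGAG) start at positions 86, 129.
XhoI cuts after the first base of each site, so after positions 86, 129.
Linear molecule, 2 cuts → 3 fragments:
  1–86 → 86 bp
  87–129 → 43 bp
  130–220 → 91 bp
Sorted largest to smallest: 91, 86, 43 bp.

91, 86, 43 bp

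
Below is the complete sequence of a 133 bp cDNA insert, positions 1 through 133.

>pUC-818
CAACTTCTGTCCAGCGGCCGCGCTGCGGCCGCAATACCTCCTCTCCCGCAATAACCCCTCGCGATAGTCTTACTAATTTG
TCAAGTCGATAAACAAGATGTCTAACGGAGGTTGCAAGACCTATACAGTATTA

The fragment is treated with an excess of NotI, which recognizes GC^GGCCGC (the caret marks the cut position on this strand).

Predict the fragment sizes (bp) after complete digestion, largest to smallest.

107, 15, 11 bp

NotI sites (GCGGCCGC) start at positions 14, 25.
NotI cuts after base 2 of each site, so after positions 15, 26.
Linear molecule, 2 cuts → 3 fragments:
  1–15 → 15 bp
  16–26 → 11 bp
  27–133 → 107 bp
Sorted largest to smallest: 107, 15, 11 bp.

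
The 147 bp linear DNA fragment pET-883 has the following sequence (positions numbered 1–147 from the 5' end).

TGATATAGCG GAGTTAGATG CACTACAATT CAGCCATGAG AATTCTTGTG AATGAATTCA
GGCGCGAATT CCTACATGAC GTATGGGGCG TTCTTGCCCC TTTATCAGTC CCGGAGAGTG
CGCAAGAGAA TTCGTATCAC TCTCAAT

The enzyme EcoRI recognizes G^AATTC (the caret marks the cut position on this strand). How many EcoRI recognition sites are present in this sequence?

GAATTC occurs starting at positions 40, 54, 66, 128.
EcoRI cuts at 4 sites.

4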